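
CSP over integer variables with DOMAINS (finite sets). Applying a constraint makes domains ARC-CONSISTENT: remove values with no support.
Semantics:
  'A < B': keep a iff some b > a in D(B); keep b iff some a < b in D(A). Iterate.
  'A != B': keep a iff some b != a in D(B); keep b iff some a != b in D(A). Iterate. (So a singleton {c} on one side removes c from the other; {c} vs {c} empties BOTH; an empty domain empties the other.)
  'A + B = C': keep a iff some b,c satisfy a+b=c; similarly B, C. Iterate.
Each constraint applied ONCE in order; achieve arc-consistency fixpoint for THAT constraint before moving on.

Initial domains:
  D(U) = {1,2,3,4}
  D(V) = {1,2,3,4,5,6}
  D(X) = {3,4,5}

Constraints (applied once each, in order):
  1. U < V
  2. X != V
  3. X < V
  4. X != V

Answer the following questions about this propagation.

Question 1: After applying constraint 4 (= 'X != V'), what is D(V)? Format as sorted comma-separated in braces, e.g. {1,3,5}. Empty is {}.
Constraint 1 (U < V) on D(U)={1,2,3,4} D(V)={1,2,3,4,5,6}: V {1,2,3,4,5,6}->{2,3,4,5,6}
Constraint 2 (X != V) on D(X)={3,4,5} D(V)={2,3,4,5,6}: no change
Constraint 3 (X < V) on D(X)={3,4,5} D(V)={2,3,4,5,6}: V {2,3,4,5,6}->{4,5,6}
Constraint 4 (X != V) on D(X)={3,4,5} D(V)={4,5,6}: no change
So after constraint 4: D(V) = {4,5,6}

Answer: {4,5,6}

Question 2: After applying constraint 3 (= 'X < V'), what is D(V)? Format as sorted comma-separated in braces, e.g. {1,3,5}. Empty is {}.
Answer: {4,5,6}

Derivation:
Constraint 1 (U < V) on D(U)={1,2,3,4} D(V)={1,2,3,4,5,6}: V {1,2,3,4,5,6}->{2,3,4,5,6}
Constraint 2 (X != V) on D(X)={3,4,5} D(V)={2,3,4,5,6}: no change
Constraint 3 (X < V) on D(X)={3,4,5} D(V)={2,3,4,5,6}: V {2,3,4,5,6}->{4,5,6}
So after constraint 3: D(V) = {4,5,6}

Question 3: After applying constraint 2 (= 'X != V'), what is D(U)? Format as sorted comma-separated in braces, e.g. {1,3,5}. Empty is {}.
Answer: {1,2,3,4}

Derivation:
Constraint 1 (U < V) on D(U)={1,2,3,4} D(V)={1,2,3,4,5,6}: V {1,2,3,4,5,6}->{2,3,4,5,6}
Constraint 2 (X != V) on D(X)={3,4,5} D(V)={2,3,4,5,6}: no change
So after constraint 2: D(U) = {1,2,3,4}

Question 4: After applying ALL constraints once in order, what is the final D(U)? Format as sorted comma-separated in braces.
Constraint 1 (U < V) on D(U)={1,2,3,4} D(V)={1,2,3,4,5,6}: V {1,2,3,4,5,6}->{2,3,4,5,6}
Constraint 2 (X != V) on D(X)={3,4,5} D(V)={2,3,4,5,6}: no change
Constraint 3 (X < V) on D(X)={3,4,5} D(V)={2,3,4,5,6}: V {2,3,4,5,6}->{4,5,6}
Constraint 4 (X != V) on D(X)={3,4,5} D(V)={4,5,6}: no change
So after all 4 constraints: D(U) = {1,2,3,4}

Answer: {1,2,3,4}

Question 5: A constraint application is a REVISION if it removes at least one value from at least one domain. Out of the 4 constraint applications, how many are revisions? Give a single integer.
Constraint 1 (U < V) on D(U)={1,2,3,4} D(V)={1,2,3,4,5,6}: V {1,2,3,4,5,6}->{2,3,4,5,6} => REVISION
Constraint 2 (X != V) on D(X)={3,4,5} D(V)={2,3,4,5,6}: no change => not a revision
Constraint 3 (X < V) on D(X)={3,4,5} D(V)={2,3,4,5,6}: V {2,3,4,5,6}->{4,5,6} => REVISION
Constraint 4 (X != V) on D(X)={3,4,5} D(V)={4,5,6}: no change => not a revision
Total revisions = 2

Answer: 2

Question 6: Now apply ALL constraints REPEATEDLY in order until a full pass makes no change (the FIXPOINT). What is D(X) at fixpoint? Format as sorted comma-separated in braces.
Answer: {3,4,5}

Derivation:
pass 0 (initial): D(X)={3,4,5}
pass 1: V {1,2,3,4,5,6}->{4,5,6}
pass 2: no change
Fixpoint after 2 passes: D(X) = {3,4,5}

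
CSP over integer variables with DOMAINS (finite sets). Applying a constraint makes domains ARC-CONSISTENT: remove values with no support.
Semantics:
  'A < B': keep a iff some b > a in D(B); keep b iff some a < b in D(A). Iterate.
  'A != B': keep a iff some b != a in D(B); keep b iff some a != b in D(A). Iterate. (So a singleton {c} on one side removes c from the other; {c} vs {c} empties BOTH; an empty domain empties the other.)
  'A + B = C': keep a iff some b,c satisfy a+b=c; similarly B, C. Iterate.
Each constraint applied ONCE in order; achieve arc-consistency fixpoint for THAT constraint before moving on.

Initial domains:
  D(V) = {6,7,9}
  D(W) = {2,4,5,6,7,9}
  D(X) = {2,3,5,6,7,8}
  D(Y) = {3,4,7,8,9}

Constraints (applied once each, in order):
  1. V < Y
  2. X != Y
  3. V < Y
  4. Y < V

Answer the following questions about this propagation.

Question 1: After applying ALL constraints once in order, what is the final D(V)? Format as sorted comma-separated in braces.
Constraint 1 (V < Y) on D(V)={6,7,9} D(Y)={3,4,7,8,9}: V {6,7,9}->{6,7}; Y {3,4,7,8,9}->{7,8,9}
Constraint 2 (X != Y) on D(X)={2,3,5,6,7,8} D(Y)={7,8,9}: no change
Constraint 3 (V < Y) on D(V)={6,7} D(Y)={7,8,9}: no change
Constraint 4 (Y < V) on D(Y)={7,8,9} D(V)={6,7}: Y {7,8,9}->{}; V {6,7}->{}
So after all 4 constraints: D(V) = {}

Answer: {}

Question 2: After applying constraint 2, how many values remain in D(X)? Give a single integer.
Constraint 1 (V < Y) on D(V)={6,7,9} D(Y)={3,4,7,8,9}: V {6,7,9}->{6,7}; Y {3,4,7,8,9}->{7,8,9}
Constraint 2 (X != Y) on D(X)={2,3,5,6,7,8} D(Y)={7,8,9}: no change
So after constraint 2: D(X)={2,3,5,6,7,8}, size = 6

Answer: 6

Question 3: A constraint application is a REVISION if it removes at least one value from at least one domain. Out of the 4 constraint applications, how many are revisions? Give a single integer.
Constraint 1 (V < Y) on D(V)={6,7,9} D(Y)={3,4,7,8,9}: V {6,7,9}->{6,7}; Y {3,4,7,8,9}->{7,8,9} => REVISION
Constraint 2 (X != Y) on D(X)={2,3,5,6,7,8} D(Y)={7,8,9}: no change => not a revision
Constraint 3 (V < Y) on D(V)={6,7} D(Y)={7,8,9}: no change => not a revision
Constraint 4 (Y < V) on D(Y)={7,8,9} D(V)={6,7}: Y {7,8,9}->{}; V {6,7}->{} => REVISION
Total revisions = 2

Answer: 2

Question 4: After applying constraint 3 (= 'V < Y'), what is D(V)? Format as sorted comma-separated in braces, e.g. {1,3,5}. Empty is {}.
Answer: {6,7}

Derivation:
Constraint 1 (V < Y) on D(V)={6,7,9} D(Y)={3,4,7,8,9}: V {6,7,9}->{6,7}; Y {3,4,7,8,9}->{7,8,9}
Constraint 2 (X != Y) on D(X)={2,3,5,6,7,8} D(Y)={7,8,9}: no change
Constraint 3 (V < Y) on D(V)={6,7} D(Y)={7,8,9}: no change
So after constraint 3: D(V) = {6,7}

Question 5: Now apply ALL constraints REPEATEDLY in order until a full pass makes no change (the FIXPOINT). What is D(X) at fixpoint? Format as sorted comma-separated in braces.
Answer: {}

Derivation:
pass 0 (initial): D(X)={2,3,5,6,7,8}
pass 1: V {6,7,9}->{}; Y {3,4,7,8,9}->{}
pass 2: X {2,3,5,6,7,8}->{}
pass 3: no change
Fixpoint after 3 passes: D(X) = {}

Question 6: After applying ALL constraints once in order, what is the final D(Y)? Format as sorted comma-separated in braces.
Constraint 1 (V < Y) on D(V)={6,7,9} D(Y)={3,4,7,8,9}: V {6,7,9}->{6,7}; Y {3,4,7,8,9}->{7,8,9}
Constraint 2 (X != Y) on D(X)={2,3,5,6,7,8} D(Y)={7,8,9}: no change
Constraint 3 (V < Y) on D(V)={6,7} D(Y)={7,8,9}: no change
Constraint 4 (Y < V) on D(Y)={7,8,9} D(V)={6,7}: Y {7,8,9}->{}; V {6,7}->{}
So after all 4 constraints: D(Y) = {}

Answer: {}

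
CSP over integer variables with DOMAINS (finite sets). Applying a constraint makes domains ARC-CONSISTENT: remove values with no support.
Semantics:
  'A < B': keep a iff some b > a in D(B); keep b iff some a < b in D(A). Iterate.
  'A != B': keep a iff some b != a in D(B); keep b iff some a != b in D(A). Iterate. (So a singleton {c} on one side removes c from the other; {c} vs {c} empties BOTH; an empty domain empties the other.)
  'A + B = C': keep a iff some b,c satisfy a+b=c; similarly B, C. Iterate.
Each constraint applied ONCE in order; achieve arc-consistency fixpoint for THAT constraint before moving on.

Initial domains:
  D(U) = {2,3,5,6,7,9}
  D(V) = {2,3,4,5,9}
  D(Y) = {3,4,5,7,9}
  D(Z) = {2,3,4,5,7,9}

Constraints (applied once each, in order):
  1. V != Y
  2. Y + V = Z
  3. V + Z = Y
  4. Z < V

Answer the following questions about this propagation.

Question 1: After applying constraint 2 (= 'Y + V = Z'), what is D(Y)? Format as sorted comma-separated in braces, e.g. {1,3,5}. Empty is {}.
Answer: {3,4,5,7}

Derivation:
Constraint 1 (V != Y) on D(V)={2,3,4,5,9} D(Y)={3,4,5,7,9}: no change
Constraint 2 (Y + V = Z) on D(Y)={3,4,5,7,9} D(V)={2,3,4,5,9} D(Z)={2,3,4,5,7,9}: Y {3,4,5,7,9}->{3,4,5,7}; V {2,3,4,5,9}->{2,3,4,5}; Z {2,3,4,5,7,9}->{5,7,9}
So after constraint 2: D(Y) = {3,4,5,7}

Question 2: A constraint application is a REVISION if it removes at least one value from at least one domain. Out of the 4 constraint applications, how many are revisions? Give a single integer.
Answer: 3

Derivation:
Constraint 1 (V != Y) on D(V)={2,3,4,5,9} D(Y)={3,4,5,7,9}: no change => not a revision
Constraint 2 (Y + V = Z) on D(Y)={3,4,5,7,9} D(V)={2,3,4,5,9} D(Z)={2,3,4,5,7,9}: Y {3,4,5,7,9}->{3,4,5,7}; V {2,3,4,5,9}->{2,3,4,5}; Z {2,3,4,5,7,9}->{5,7,9} => REVISION
Constraint 3 (V + Z = Y) on D(V)={2,3,4,5} D(Z)={5,7,9} D(Y)={3,4,5,7}: V {2,3,4,5}->{2}; Z {5,7,9}->{5}; Y {3,4,5,7}->{7} => REVISION
Constraint 4 (Z < V) on D(Z)={5} D(V)={2}: Z {5}->{}; V {2}->{} => REVISION
Total revisions = 3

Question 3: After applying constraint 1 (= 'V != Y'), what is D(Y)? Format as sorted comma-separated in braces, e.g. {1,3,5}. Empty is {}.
Constraint 1 (V != Y) on D(V)={2,3,4,5,9} D(Y)={3,4,5,7,9}: no change
So after constraint 1: D(Y) = {3,4,5,7,9}

Answer: {3,4,5,7,9}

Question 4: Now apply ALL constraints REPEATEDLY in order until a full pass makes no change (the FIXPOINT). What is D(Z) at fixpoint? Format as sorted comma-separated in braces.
Answer: {}

Derivation:
pass 0 (initial): D(Z)={2,3,4,5,7,9}
pass 1: V {2,3,4,5,9}->{}; Y {3,4,5,7,9}->{7}; Z {2,3,4,5,7,9}->{}
pass 2: Y {7}->{}
pass 3: no change
Fixpoint after 3 passes: D(Z) = {}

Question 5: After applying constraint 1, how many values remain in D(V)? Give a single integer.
Answer: 5

Derivation:
Constraint 1 (V != Y) on D(V)={2,3,4,5,9} D(Y)={3,4,5,7,9}: no change
So after constraint 1: D(V)={2,3,4,5,9}, size = 5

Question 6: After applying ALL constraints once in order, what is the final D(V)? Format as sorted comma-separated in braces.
Constraint 1 (V != Y) on D(V)={2,3,4,5,9} D(Y)={3,4,5,7,9}: no change
Constraint 2 (Y + V = Z) on D(Y)={3,4,5,7,9} D(V)={2,3,4,5,9} D(Z)={2,3,4,5,7,9}: Y {3,4,5,7,9}->{3,4,5,7}; V {2,3,4,5,9}->{2,3,4,5}; Z {2,3,4,5,7,9}->{5,7,9}
Constraint 3 (V + Z = Y) on D(V)={2,3,4,5} D(Z)={5,7,9} D(Y)={3,4,5,7}: V {2,3,4,5}->{2}; Z {5,7,9}->{5}; Y {3,4,5,7}->{7}
Constraint 4 (Z < V) on D(Z)={5} D(V)={2}: Z {5}->{}; V {2}->{}
So after all 4 constraints: D(V) = {}

Answer: {}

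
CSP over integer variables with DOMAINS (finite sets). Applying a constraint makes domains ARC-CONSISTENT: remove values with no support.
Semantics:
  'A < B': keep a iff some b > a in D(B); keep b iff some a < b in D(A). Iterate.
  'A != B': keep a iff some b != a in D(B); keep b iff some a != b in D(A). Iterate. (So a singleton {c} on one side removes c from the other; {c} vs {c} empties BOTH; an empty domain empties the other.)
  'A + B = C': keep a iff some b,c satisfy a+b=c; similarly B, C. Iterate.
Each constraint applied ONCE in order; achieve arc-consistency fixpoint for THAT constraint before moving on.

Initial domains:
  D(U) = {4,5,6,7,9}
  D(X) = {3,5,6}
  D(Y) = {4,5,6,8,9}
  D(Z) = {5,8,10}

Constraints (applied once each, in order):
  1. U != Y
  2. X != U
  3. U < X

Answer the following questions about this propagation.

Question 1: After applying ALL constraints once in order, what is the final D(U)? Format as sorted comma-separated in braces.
Constraint 1 (U != Y) on D(U)={4,5,6,7,9} D(Y)={4,5,6,8,9}: no change
Constraint 2 (X != U) on D(X)={3,5,6} D(U)={4,5,6,7,9}: no change
Constraint 3 (U < X) on D(U)={4,5,6,7,9} D(X)={3,5,6}: U {4,5,6,7,9}->{4,5}; X {3,5,6}->{5,6}
So after all 3 constraints: D(U) = {4,5}

Answer: {4,5}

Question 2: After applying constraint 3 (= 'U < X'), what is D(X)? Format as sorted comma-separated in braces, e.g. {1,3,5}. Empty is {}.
Answer: {5,6}

Derivation:
Constraint 1 (U != Y) on D(U)={4,5,6,7,9} D(Y)={4,5,6,8,9}: no change
Constraint 2 (X != U) on D(X)={3,5,6} D(U)={4,5,6,7,9}: no change
Constraint 3 (U < X) on D(U)={4,5,6,7,9} D(X)={3,5,6}: U {4,5,6,7,9}->{4,5}; X {3,5,6}->{5,6}
So after constraint 3: D(X) = {5,6}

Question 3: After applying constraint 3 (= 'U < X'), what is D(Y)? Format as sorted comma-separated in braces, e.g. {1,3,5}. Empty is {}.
Answer: {4,5,6,8,9}

Derivation:
Constraint 1 (U != Y) on D(U)={4,5,6,7,9} D(Y)={4,5,6,8,9}: no change
Constraint 2 (X != U) on D(X)={3,5,6} D(U)={4,5,6,7,9}: no change
Constraint 3 (U < X) on D(U)={4,5,6,7,9} D(X)={3,5,6}: U {4,5,6,7,9}->{4,5}; X {3,5,6}->{5,6}
So after constraint 3: D(Y) = {4,5,6,8,9}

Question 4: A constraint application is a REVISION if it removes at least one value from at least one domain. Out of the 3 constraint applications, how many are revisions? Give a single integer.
Answer: 1

Derivation:
Constraint 1 (U != Y) on D(U)={4,5,6,7,9} D(Y)={4,5,6,8,9}: no change => not a revision
Constraint 2 (X != U) on D(X)={3,5,6} D(U)={4,5,6,7,9}: no change => not a revision
Constraint 3 (U < X) on D(U)={4,5,6,7,9} D(X)={3,5,6}: U {4,5,6,7,9}->{4,5}; X {3,5,6}->{5,6} => REVISION
Total revisions = 1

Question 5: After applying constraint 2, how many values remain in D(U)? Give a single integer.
Answer: 5

Derivation:
Constraint 1 (U != Y) on D(U)={4,5,6,7,9} D(Y)={4,5,6,8,9}: no change
Constraint 2 (X != U) on D(X)={3,5,6} D(U)={4,5,6,7,9}: no change
So after constraint 2: D(U)={4,5,6,7,9}, size = 5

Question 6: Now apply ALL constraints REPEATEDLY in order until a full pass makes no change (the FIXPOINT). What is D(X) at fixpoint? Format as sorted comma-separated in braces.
pass 0 (initial): D(X)={3,5,6}
pass 1: U {4,5,6,7,9}->{4,5}; X {3,5,6}->{5,6}
pass 2: no change
Fixpoint after 2 passes: D(X) = {5,6}

Answer: {5,6}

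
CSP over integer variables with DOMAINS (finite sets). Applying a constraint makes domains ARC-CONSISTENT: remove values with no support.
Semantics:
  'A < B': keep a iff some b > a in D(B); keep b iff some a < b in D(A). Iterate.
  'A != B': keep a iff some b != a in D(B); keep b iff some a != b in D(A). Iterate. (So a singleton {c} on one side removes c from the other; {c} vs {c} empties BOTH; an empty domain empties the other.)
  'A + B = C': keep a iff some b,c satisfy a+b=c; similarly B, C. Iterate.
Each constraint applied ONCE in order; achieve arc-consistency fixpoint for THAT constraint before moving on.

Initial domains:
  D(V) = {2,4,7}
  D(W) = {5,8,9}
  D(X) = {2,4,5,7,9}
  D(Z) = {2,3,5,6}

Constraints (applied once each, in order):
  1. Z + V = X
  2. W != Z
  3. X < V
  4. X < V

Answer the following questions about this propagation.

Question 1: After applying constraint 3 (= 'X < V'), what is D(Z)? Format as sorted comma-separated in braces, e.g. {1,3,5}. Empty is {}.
Answer: {2,3,5}

Derivation:
Constraint 1 (Z + V = X) on D(Z)={2,3,5,6} D(V)={2,4,7} D(X)={2,4,5,7,9}: Z {2,3,5,6}->{2,3,5}; X {2,4,5,7,9}->{4,5,7,9}
Constraint 2 (W != Z) on D(W)={5,8,9} D(Z)={2,3,5}: no change
Constraint 3 (X < V) on D(X)={4,5,7,9} D(V)={2,4,7}: X {4,5,7,9}->{4,5}; V {2,4,7}->{7}
So after constraint 3: D(Z) = {2,3,5}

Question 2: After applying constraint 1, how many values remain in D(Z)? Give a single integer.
Answer: 3

Derivation:
Constraint 1 (Z + V = X) on D(Z)={2,3,5,6} D(V)={2,4,7} D(X)={2,4,5,7,9}: Z {2,3,5,6}->{2,3,5}; X {2,4,5,7,9}->{4,5,7,9}
So after constraint 1: D(Z)={2,3,5}, size = 3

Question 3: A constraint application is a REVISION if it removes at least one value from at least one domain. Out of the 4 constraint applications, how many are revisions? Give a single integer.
Constraint 1 (Z + V = X) on D(Z)={2,3,5,6} D(V)={2,4,7} D(X)={2,4,5,7,9}: Z {2,3,5,6}->{2,3,5}; X {2,4,5,7,9}->{4,5,7,9} => REVISION
Constraint 2 (W != Z) on D(W)={5,8,9} D(Z)={2,3,5}: no change => not a revision
Constraint 3 (X < V) on D(X)={4,5,7,9} D(V)={2,4,7}: X {4,5,7,9}->{4,5}; V {2,4,7}->{7} => REVISION
Constraint 4 (X < V) on D(X)={4,5} D(V)={7}: no change => not a revision
Total revisions = 2

Answer: 2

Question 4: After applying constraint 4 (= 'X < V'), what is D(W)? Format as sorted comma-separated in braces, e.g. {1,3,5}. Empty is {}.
Answer: {5,8,9}

Derivation:
Constraint 1 (Z + V = X) on D(Z)={2,3,5,6} D(V)={2,4,7} D(X)={2,4,5,7,9}: Z {2,3,5,6}->{2,3,5}; X {2,4,5,7,9}->{4,5,7,9}
Constraint 2 (W != Z) on D(W)={5,8,9} D(Z)={2,3,5}: no change
Constraint 3 (X < V) on D(X)={4,5,7,9} D(V)={2,4,7}: X {4,5,7,9}->{4,5}; V {2,4,7}->{7}
Constraint 4 (X < V) on D(X)={4,5} D(V)={7}: no change
So after constraint 4: D(W) = {5,8,9}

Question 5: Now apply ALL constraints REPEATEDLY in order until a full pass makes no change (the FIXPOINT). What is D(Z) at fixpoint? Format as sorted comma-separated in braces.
pass 0 (initial): D(Z)={2,3,5,6}
pass 1: V {2,4,7}->{7}; X {2,4,5,7,9}->{4,5}; Z {2,3,5,6}->{2,3,5}
pass 2: V {7}->{}; W {5,8,9}->{}; X {4,5}->{}; Z {2,3,5}->{}
pass 3: no change
Fixpoint after 3 passes: D(Z) = {}

Answer: {}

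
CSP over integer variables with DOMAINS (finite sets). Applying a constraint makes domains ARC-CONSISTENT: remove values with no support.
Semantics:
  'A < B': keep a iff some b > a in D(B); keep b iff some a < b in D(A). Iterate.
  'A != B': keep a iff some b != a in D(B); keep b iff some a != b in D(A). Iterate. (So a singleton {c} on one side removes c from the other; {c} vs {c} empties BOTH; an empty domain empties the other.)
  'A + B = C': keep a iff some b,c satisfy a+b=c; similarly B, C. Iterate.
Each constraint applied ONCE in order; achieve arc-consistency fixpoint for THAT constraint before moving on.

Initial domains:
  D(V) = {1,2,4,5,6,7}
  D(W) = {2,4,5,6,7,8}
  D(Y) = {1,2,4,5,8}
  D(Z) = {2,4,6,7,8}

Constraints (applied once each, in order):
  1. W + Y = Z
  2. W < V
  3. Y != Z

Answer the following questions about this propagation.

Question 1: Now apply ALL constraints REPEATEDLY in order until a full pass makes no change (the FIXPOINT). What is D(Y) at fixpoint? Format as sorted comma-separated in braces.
Answer: {1,2,4,5}

Derivation:
pass 0 (initial): D(Y)={1,2,4,5,8}
pass 1: V {1,2,4,5,6,7}->{4,5,6,7}; W {2,4,5,6,7,8}->{2,4,5,6}; Y {1,2,4,5,8}->{1,2,4,5}; Z {2,4,6,7,8}->{4,6,7,8}
pass 2: no change
Fixpoint after 2 passes: D(Y) = {1,2,4,5}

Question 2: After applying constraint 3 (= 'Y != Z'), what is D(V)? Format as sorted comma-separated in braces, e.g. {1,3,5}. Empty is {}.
Constraint 1 (W + Y = Z) on D(W)={2,4,5,6,7,8} D(Y)={1,2,4,5,8} D(Z)={2,4,6,7,8}: W {2,4,5,6,7,8}->{2,4,5,6,7}; Y {1,2,4,5,8}->{1,2,4,5}; Z {2,4,6,7,8}->{4,6,7,8}
Constraint 2 (W < V) on D(W)={2,4,5,6,7} D(V)={1,2,4,5,6,7}: W {2,4,5,6,7}->{2,4,5,6}; V {1,2,4,5,6,7}->{4,5,6,7}
Constraint 3 (Y != Z) on D(Y)={1,2,4,5} D(Z)={4,6,7,8}: no change
So after constraint 3: D(V) = {4,5,6,7}

Answer: {4,5,6,7}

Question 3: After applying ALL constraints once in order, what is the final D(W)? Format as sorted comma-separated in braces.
Constraint 1 (W + Y = Z) on D(W)={2,4,5,6,7,8} D(Y)={1,2,4,5,8} D(Z)={2,4,6,7,8}: W {2,4,5,6,7,8}->{2,4,5,6,7}; Y {1,2,4,5,8}->{1,2,4,5}; Z {2,4,6,7,8}->{4,6,7,8}
Constraint 2 (W < V) on D(W)={2,4,5,6,7} D(V)={1,2,4,5,6,7}: W {2,4,5,6,7}->{2,4,5,6}; V {1,2,4,5,6,7}->{4,5,6,7}
Constraint 3 (Y != Z) on D(Y)={1,2,4,5} D(Z)={4,6,7,8}: no change
So after all 3 constraints: D(W) = {2,4,5,6}

Answer: {2,4,5,6}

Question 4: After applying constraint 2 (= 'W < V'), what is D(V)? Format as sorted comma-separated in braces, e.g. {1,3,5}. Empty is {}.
Answer: {4,5,6,7}

Derivation:
Constraint 1 (W + Y = Z) on D(W)={2,4,5,6,7,8} D(Y)={1,2,4,5,8} D(Z)={2,4,6,7,8}: W {2,4,5,6,7,8}->{2,4,5,6,7}; Y {1,2,4,5,8}->{1,2,4,5}; Z {2,4,6,7,8}->{4,6,7,8}
Constraint 2 (W < V) on D(W)={2,4,5,6,7} D(V)={1,2,4,5,6,7}: W {2,4,5,6,7}->{2,4,5,6}; V {1,2,4,5,6,7}->{4,5,6,7}
So after constraint 2: D(V) = {4,5,6,7}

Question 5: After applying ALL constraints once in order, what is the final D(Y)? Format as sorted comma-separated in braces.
Constraint 1 (W + Y = Z) on D(W)={2,4,5,6,7,8} D(Y)={1,2,4,5,8} D(Z)={2,4,6,7,8}: W {2,4,5,6,7,8}->{2,4,5,6,7}; Y {1,2,4,5,8}->{1,2,4,5}; Z {2,4,6,7,8}->{4,6,7,8}
Constraint 2 (W < V) on D(W)={2,4,5,6,7} D(V)={1,2,4,5,6,7}: W {2,4,5,6,7}->{2,4,5,6}; V {1,2,4,5,6,7}->{4,5,6,7}
Constraint 3 (Y != Z) on D(Y)={1,2,4,5} D(Z)={4,6,7,8}: no change
So after all 3 constraints: D(Y) = {1,2,4,5}

Answer: {1,2,4,5}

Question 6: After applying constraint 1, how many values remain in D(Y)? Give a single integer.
Constraint 1 (W + Y = Z) on D(W)={2,4,5,6,7,8} D(Y)={1,2,4,5,8} D(Z)={2,4,6,7,8}: W {2,4,5,6,7,8}->{2,4,5,6,7}; Y {1,2,4,5,8}->{1,2,4,5}; Z {2,4,6,7,8}->{4,6,7,8}
So after constraint 1: D(Y)={1,2,4,5}, size = 4

Answer: 4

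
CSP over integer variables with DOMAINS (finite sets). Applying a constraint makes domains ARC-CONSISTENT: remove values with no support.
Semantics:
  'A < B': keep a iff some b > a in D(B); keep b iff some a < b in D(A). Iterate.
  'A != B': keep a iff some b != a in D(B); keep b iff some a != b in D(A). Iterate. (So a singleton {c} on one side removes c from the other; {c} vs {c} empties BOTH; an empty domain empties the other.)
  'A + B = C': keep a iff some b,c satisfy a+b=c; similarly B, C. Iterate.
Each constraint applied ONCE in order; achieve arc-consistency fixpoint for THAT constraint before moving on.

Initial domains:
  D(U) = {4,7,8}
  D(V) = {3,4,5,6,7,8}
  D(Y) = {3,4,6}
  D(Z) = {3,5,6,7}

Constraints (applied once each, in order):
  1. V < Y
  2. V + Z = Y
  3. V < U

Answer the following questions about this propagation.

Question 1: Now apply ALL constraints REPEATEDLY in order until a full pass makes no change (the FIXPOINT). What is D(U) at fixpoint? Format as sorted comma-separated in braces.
Answer: {4,7,8}

Derivation:
pass 0 (initial): D(U)={4,7,8}
pass 1: V {3,4,5,6,7,8}->{3}; Y {3,4,6}->{6}; Z {3,5,6,7}->{3}
pass 2: no change
Fixpoint after 2 passes: D(U) = {4,7,8}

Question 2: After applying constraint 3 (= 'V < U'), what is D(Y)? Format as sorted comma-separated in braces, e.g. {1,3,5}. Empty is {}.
Constraint 1 (V < Y) on D(V)={3,4,5,6,7,8} D(Y)={3,4,6}: V {3,4,5,6,7,8}->{3,4,5}; Y {3,4,6}->{4,6}
Constraint 2 (V + Z = Y) on D(V)={3,4,5} D(Z)={3,5,6,7} D(Y)={4,6}: V {3,4,5}->{3}; Z {3,5,6,7}->{3}; Y {4,6}->{6}
Constraint 3 (V < U) on D(V)={3} D(U)={4,7,8}: no change
So after constraint 3: D(Y) = {6}

Answer: {6}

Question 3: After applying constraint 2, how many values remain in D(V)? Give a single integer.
Answer: 1

Derivation:
Constraint 1 (V < Y) on D(V)={3,4,5,6,7,8} D(Y)={3,4,6}: V {3,4,5,6,7,8}->{3,4,5}; Y {3,4,6}->{4,6}
Constraint 2 (V + Z = Y) on D(V)={3,4,5} D(Z)={3,5,6,7} D(Y)={4,6}: V {3,4,5}->{3}; Z {3,5,6,7}->{3}; Y {4,6}->{6}
So after constraint 2: D(V)={3}, size = 1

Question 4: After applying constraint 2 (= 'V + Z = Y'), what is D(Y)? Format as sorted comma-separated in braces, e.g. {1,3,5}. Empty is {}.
Constraint 1 (V < Y) on D(V)={3,4,5,6,7,8} D(Y)={3,4,6}: V {3,4,5,6,7,8}->{3,4,5}; Y {3,4,6}->{4,6}
Constraint 2 (V + Z = Y) on D(V)={3,4,5} D(Z)={3,5,6,7} D(Y)={4,6}: V {3,4,5}->{3}; Z {3,5,6,7}->{3}; Y {4,6}->{6}
So after constraint 2: D(Y) = {6}

Answer: {6}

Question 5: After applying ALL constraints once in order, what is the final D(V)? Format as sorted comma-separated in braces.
Constraint 1 (V < Y) on D(V)={3,4,5,6,7,8} D(Y)={3,4,6}: V {3,4,5,6,7,8}->{3,4,5}; Y {3,4,6}->{4,6}
Constraint 2 (V + Z = Y) on D(V)={3,4,5} D(Z)={3,5,6,7} D(Y)={4,6}: V {3,4,5}->{3}; Z {3,5,6,7}->{3}; Y {4,6}->{6}
Constraint 3 (V < U) on D(V)={3} D(U)={4,7,8}: no change
So after all 3 constraints: D(V) = {3}

Answer: {3}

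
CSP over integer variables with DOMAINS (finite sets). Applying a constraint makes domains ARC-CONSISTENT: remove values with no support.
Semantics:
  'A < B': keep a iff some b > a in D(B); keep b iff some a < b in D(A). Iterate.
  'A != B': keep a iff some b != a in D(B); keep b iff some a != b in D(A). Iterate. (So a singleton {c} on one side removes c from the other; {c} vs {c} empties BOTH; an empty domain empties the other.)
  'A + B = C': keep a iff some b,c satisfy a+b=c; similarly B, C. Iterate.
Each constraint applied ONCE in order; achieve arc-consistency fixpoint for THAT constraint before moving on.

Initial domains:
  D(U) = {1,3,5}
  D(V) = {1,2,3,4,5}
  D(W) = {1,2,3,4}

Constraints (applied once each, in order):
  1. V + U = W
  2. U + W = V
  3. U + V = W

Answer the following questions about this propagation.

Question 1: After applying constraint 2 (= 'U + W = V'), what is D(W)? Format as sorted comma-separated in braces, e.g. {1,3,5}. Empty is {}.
Answer: {2}

Derivation:
Constraint 1 (V + U = W) on D(V)={1,2,3,4,5} D(U)={1,3,5} D(W)={1,2,3,4}: V {1,2,3,4,5}->{1,2,3}; U {1,3,5}->{1,3}; W {1,2,3,4}->{2,3,4}
Constraint 2 (U + W = V) on D(U)={1,3} D(W)={2,3,4} D(V)={1,2,3}: U {1,3}->{1}; W {2,3,4}->{2}; V {1,2,3}->{3}
So after constraint 2: D(W) = {2}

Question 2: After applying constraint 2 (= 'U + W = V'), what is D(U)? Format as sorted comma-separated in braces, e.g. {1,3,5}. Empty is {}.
Answer: {1}

Derivation:
Constraint 1 (V + U = W) on D(V)={1,2,3,4,5} D(U)={1,3,5} D(W)={1,2,3,4}: V {1,2,3,4,5}->{1,2,3}; U {1,3,5}->{1,3}; W {1,2,3,4}->{2,3,4}
Constraint 2 (U + W = V) on D(U)={1,3} D(W)={2,3,4} D(V)={1,2,3}: U {1,3}->{1}; W {2,3,4}->{2}; V {1,2,3}->{3}
So after constraint 2: D(U) = {1}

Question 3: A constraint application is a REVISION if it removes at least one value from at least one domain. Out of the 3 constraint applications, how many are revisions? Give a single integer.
Answer: 3

Derivation:
Constraint 1 (V + U = W) on D(V)={1,2,3,4,5} D(U)={1,3,5} D(W)={1,2,3,4}: V {1,2,3,4,5}->{1,2,3}; U {1,3,5}->{1,3}; W {1,2,3,4}->{2,3,4} => REVISION
Constraint 2 (U + W = V) on D(U)={1,3} D(W)={2,3,4} D(V)={1,2,3}: U {1,3}->{1}; W {2,3,4}->{2}; V {1,2,3}->{3} => REVISION
Constraint 3 (U + V = W) on D(U)={1} D(V)={3} D(W)={2}: U {1}->{}; V {3}->{}; W {2}->{} => REVISION
Total revisions = 3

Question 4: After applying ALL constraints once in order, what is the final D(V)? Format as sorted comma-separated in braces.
Answer: {}

Derivation:
Constraint 1 (V + U = W) on D(V)={1,2,3,4,5} D(U)={1,3,5} D(W)={1,2,3,4}: V {1,2,3,4,5}->{1,2,3}; U {1,3,5}->{1,3}; W {1,2,3,4}->{2,3,4}
Constraint 2 (U + W = V) on D(U)={1,3} D(W)={2,3,4} D(V)={1,2,3}: U {1,3}->{1}; W {2,3,4}->{2}; V {1,2,3}->{3}
Constraint 3 (U + V = W) on D(U)={1} D(V)={3} D(W)={2}: U {1}->{}; V {3}->{}; W {2}->{}
So after all 3 constraints: D(V) = {}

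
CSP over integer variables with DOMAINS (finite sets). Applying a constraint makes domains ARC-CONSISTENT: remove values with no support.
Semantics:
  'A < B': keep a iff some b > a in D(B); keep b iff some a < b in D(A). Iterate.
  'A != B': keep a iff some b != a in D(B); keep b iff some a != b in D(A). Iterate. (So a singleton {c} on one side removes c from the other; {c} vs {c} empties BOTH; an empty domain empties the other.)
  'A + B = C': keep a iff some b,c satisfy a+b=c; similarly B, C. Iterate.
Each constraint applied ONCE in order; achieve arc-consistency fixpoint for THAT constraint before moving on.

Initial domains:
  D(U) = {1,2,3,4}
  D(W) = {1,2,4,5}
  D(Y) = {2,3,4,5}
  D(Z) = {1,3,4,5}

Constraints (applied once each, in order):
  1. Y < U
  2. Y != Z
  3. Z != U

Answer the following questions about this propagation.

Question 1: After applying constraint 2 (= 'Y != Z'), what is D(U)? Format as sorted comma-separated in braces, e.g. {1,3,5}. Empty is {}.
Constraint 1 (Y < U) on D(Y)={2,3,4,5} D(U)={1,2,3,4}: Y {2,3,4,5}->{2,3}; U {1,2,3,4}->{3,4}
Constraint 2 (Y != Z) on D(Y)={2,3} D(Z)={1,3,4,5}: no change
So after constraint 2: D(U) = {3,4}

Answer: {3,4}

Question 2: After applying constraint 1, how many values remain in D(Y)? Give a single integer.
Constraint 1 (Y < U) on D(Y)={2,3,4,5} D(U)={1,2,3,4}: Y {2,3,4,5}->{2,3}; U {1,2,3,4}->{3,4}
So after constraint 1: D(Y)={2,3}, size = 2

Answer: 2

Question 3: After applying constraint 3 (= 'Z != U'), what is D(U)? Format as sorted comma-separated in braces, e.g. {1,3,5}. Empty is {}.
Answer: {3,4}

Derivation:
Constraint 1 (Y < U) on D(Y)={2,3,4,5} D(U)={1,2,3,4}: Y {2,3,4,5}->{2,3}; U {1,2,3,4}->{3,4}
Constraint 2 (Y != Z) on D(Y)={2,3} D(Z)={1,3,4,5}: no change
Constraint 3 (Z != U) on D(Z)={1,3,4,5} D(U)={3,4}: no change
So after constraint 3: D(U) = {3,4}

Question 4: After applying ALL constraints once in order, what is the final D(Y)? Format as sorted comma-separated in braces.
Constraint 1 (Y < U) on D(Y)={2,3,4,5} D(U)={1,2,3,4}: Y {2,3,4,5}->{2,3}; U {1,2,3,4}->{3,4}
Constraint 2 (Y != Z) on D(Y)={2,3} D(Z)={1,3,4,5}: no change
Constraint 3 (Z != U) on D(Z)={1,3,4,5} D(U)={3,4}: no change
So after all 3 constraints: D(Y) = {2,3}

Answer: {2,3}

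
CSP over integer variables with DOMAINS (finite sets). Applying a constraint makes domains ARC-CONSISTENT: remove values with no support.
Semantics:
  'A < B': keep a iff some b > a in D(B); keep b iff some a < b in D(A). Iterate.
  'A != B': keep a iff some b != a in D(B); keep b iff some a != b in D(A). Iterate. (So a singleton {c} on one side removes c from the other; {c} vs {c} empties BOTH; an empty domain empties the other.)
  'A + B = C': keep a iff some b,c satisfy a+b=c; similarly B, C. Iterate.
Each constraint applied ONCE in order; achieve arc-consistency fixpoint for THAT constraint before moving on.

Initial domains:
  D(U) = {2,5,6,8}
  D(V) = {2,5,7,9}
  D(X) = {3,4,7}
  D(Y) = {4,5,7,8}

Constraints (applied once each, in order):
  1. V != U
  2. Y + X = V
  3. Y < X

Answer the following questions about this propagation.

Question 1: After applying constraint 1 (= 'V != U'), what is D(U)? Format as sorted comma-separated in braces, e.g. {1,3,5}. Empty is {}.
Constraint 1 (V != U) on D(V)={2,5,7,9} D(U)={2,5,6,8}: no change
So after constraint 1: D(U) = {2,5,6,8}

Answer: {2,5,6,8}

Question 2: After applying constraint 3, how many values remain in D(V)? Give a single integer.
Answer: 2

Derivation:
Constraint 1 (V != U) on D(V)={2,5,7,9} D(U)={2,5,6,8}: no change
Constraint 2 (Y + X = V) on D(Y)={4,5,7,8} D(X)={3,4,7} D(V)={2,5,7,9}: Y {4,5,7,8}->{4,5}; X {3,4,7}->{3,4}; V {2,5,7,9}->{7,9}
Constraint 3 (Y < X) on D(Y)={4,5} D(X)={3,4}: Y {4,5}->{}; X {3,4}->{}
So after constraint 3: D(V)={7,9}, size = 2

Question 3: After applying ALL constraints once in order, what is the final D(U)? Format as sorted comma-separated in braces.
Constraint 1 (V != U) on D(V)={2,5,7,9} D(U)={2,5,6,8}: no change
Constraint 2 (Y + X = V) on D(Y)={4,5,7,8} D(X)={3,4,7} D(V)={2,5,7,9}: Y {4,5,7,8}->{4,5}; X {3,4,7}->{3,4}; V {2,5,7,9}->{7,9}
Constraint 3 (Y < X) on D(Y)={4,5} D(X)={3,4}: Y {4,5}->{}; X {3,4}->{}
So after all 3 constraints: D(U) = {2,5,6,8}

Answer: {2,5,6,8}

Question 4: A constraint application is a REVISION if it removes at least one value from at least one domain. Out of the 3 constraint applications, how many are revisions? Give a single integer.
Answer: 2

Derivation:
Constraint 1 (V != U) on D(V)={2,5,7,9} D(U)={2,5,6,8}: no change => not a revision
Constraint 2 (Y + X = V) on D(Y)={4,5,7,8} D(X)={3,4,7} D(V)={2,5,7,9}: Y {4,5,7,8}->{4,5}; X {3,4,7}->{3,4}; V {2,5,7,9}->{7,9} => REVISION
Constraint 3 (Y < X) on D(Y)={4,5} D(X)={3,4}: Y {4,5}->{}; X {3,4}->{} => REVISION
Total revisions = 2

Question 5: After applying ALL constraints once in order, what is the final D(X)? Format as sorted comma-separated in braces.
Answer: {}

Derivation:
Constraint 1 (V != U) on D(V)={2,5,7,9} D(U)={2,5,6,8}: no change
Constraint 2 (Y + X = V) on D(Y)={4,5,7,8} D(X)={3,4,7} D(V)={2,5,7,9}: Y {4,5,7,8}->{4,5}; X {3,4,7}->{3,4}; V {2,5,7,9}->{7,9}
Constraint 3 (Y < X) on D(Y)={4,5} D(X)={3,4}: Y {4,5}->{}; X {3,4}->{}
So after all 3 constraints: D(X) = {}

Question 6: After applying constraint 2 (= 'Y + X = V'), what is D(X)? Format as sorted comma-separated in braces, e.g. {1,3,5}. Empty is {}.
Answer: {3,4}

Derivation:
Constraint 1 (V != U) on D(V)={2,5,7,9} D(U)={2,5,6,8}: no change
Constraint 2 (Y + X = V) on D(Y)={4,5,7,8} D(X)={3,4,7} D(V)={2,5,7,9}: Y {4,5,7,8}->{4,5}; X {3,4,7}->{3,4}; V {2,5,7,9}->{7,9}
So after constraint 2: D(X) = {3,4}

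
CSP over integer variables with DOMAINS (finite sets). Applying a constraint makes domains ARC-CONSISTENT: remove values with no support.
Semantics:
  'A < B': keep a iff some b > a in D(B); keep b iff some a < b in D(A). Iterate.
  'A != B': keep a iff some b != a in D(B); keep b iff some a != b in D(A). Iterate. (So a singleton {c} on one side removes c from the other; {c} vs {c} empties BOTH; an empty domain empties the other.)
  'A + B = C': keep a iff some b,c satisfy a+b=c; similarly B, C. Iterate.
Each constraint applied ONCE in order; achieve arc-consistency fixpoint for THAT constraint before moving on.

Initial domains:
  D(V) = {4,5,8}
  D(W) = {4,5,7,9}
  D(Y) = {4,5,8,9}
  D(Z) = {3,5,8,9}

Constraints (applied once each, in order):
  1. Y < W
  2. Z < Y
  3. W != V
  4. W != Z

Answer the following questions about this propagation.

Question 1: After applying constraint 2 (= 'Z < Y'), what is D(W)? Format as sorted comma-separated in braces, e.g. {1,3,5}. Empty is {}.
Answer: {5,7,9}

Derivation:
Constraint 1 (Y < W) on D(Y)={4,5,8,9} D(W)={4,5,7,9}: Y {4,5,8,9}->{4,5,8}; W {4,5,7,9}->{5,7,9}
Constraint 2 (Z < Y) on D(Z)={3,5,8,9} D(Y)={4,5,8}: Z {3,5,8,9}->{3,5}
So after constraint 2: D(W) = {5,7,9}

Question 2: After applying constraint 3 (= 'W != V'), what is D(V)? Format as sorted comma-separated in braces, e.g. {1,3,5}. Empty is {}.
Answer: {4,5,8}

Derivation:
Constraint 1 (Y < W) on D(Y)={4,5,8,9} D(W)={4,5,7,9}: Y {4,5,8,9}->{4,5,8}; W {4,5,7,9}->{5,7,9}
Constraint 2 (Z < Y) on D(Z)={3,5,8,9} D(Y)={4,5,8}: Z {3,5,8,9}->{3,5}
Constraint 3 (W != V) on D(W)={5,7,9} D(V)={4,5,8}: no change
So after constraint 3: D(V) = {4,5,8}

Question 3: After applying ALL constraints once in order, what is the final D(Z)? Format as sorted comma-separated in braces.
Answer: {3,5}

Derivation:
Constraint 1 (Y < W) on D(Y)={4,5,8,9} D(W)={4,5,7,9}: Y {4,5,8,9}->{4,5,8}; W {4,5,7,9}->{5,7,9}
Constraint 2 (Z < Y) on D(Z)={3,5,8,9} D(Y)={4,5,8}: Z {3,5,8,9}->{3,5}
Constraint 3 (W != V) on D(W)={5,7,9} D(V)={4,5,8}: no change
Constraint 4 (W != Z) on D(W)={5,7,9} D(Z)={3,5}: no change
So after all 4 constraints: D(Z) = {3,5}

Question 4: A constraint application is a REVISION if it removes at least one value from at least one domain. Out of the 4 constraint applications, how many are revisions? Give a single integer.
Constraint 1 (Y < W) on D(Y)={4,5,8,9} D(W)={4,5,7,9}: Y {4,5,8,9}->{4,5,8}; W {4,5,7,9}->{5,7,9} => REVISION
Constraint 2 (Z < Y) on D(Z)={3,5,8,9} D(Y)={4,5,8}: Z {3,5,8,9}->{3,5} => REVISION
Constraint 3 (W != V) on D(W)={5,7,9} D(V)={4,5,8}: no change => not a revision
Constraint 4 (W != Z) on D(W)={5,7,9} D(Z)={3,5}: no change => not a revision
Total revisions = 2

Answer: 2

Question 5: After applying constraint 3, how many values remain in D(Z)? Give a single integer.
Answer: 2

Derivation:
Constraint 1 (Y < W) on D(Y)={4,5,8,9} D(W)={4,5,7,9}: Y {4,5,8,9}->{4,5,8}; W {4,5,7,9}->{5,7,9}
Constraint 2 (Z < Y) on D(Z)={3,5,8,9} D(Y)={4,5,8}: Z {3,5,8,9}->{3,5}
Constraint 3 (W != V) on D(W)={5,7,9} D(V)={4,5,8}: no change
So after constraint 3: D(Z)={3,5}, size = 2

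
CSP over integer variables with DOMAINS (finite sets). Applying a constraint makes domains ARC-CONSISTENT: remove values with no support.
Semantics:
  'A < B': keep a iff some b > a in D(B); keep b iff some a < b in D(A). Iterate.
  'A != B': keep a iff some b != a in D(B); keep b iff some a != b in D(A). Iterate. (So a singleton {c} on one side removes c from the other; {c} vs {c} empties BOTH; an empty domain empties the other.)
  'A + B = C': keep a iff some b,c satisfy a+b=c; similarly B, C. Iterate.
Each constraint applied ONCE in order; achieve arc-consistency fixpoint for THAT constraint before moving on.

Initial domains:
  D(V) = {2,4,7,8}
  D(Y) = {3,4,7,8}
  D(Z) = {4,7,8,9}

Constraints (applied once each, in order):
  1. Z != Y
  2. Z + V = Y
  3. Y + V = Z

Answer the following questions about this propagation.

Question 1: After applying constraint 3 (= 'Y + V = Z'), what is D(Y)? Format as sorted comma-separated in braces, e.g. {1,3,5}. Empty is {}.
Constraint 1 (Z != Y) on D(Z)={4,7,8,9} D(Y)={3,4,7,8}: no change
Constraint 2 (Z + V = Y) on D(Z)={4,7,8,9} D(V)={2,4,7,8} D(Y)={3,4,7,8}: Z {4,7,8,9}->{4}; V {2,4,7,8}->{4}; Y {3,4,7,8}->{8}
Constraint 3 (Y + V = Z) on D(Y)={8} D(V)={4} D(Z)={4}: Y {8}->{}; V {4}->{}; Z {4}->{}
So after constraint 3: D(Y) = {}

Answer: {}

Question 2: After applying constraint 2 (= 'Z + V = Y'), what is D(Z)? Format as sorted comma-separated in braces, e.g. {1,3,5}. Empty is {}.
Answer: {4}

Derivation:
Constraint 1 (Z != Y) on D(Z)={4,7,8,9} D(Y)={3,4,7,8}: no change
Constraint 2 (Z + V = Y) on D(Z)={4,7,8,9} D(V)={2,4,7,8} D(Y)={3,4,7,8}: Z {4,7,8,9}->{4}; V {2,4,7,8}->{4}; Y {3,4,7,8}->{8}
So after constraint 2: D(Z) = {4}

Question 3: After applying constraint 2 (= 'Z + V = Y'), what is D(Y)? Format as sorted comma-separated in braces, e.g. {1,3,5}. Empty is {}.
Constraint 1 (Z != Y) on D(Z)={4,7,8,9} D(Y)={3,4,7,8}: no change
Constraint 2 (Z + V = Y) on D(Z)={4,7,8,9} D(V)={2,4,7,8} D(Y)={3,4,7,8}: Z {4,7,8,9}->{4}; V {2,4,7,8}->{4}; Y {3,4,7,8}->{8}
So after constraint 2: D(Y) = {8}

Answer: {8}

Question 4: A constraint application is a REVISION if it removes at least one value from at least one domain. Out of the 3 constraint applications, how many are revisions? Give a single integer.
Answer: 2

Derivation:
Constraint 1 (Z != Y) on D(Z)={4,7,8,9} D(Y)={3,4,7,8}: no change => not a revision
Constraint 2 (Z + V = Y) on D(Z)={4,7,8,9} D(V)={2,4,7,8} D(Y)={3,4,7,8}: Z {4,7,8,9}->{4}; V {2,4,7,8}->{4}; Y {3,4,7,8}->{8} => REVISION
Constraint 3 (Y + V = Z) on D(Y)={8} D(V)={4} D(Z)={4}: Y {8}->{}; V {4}->{}; Z {4}->{} => REVISION
Total revisions = 2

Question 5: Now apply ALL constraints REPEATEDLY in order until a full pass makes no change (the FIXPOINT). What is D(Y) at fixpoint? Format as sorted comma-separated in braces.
Answer: {}

Derivation:
pass 0 (initial): D(Y)={3,4,7,8}
pass 1: V {2,4,7,8}->{}; Y {3,4,7,8}->{}; Z {4,7,8,9}->{}
pass 2: no change
Fixpoint after 2 passes: D(Y) = {}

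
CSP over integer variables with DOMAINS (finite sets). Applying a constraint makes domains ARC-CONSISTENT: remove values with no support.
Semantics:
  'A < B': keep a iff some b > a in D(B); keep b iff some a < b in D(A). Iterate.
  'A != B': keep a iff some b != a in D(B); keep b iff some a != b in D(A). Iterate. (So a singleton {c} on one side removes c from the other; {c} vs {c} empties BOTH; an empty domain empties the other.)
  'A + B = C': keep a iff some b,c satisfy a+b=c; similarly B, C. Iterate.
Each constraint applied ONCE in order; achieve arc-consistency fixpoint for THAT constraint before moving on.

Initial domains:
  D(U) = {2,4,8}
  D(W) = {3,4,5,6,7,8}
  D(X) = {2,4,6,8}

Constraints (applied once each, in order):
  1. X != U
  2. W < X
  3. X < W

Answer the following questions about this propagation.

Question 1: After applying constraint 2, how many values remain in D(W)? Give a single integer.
Constraint 1 (X != U) on D(X)={2,4,6,8} D(U)={2,4,8}: no change
Constraint 2 (W < X) on D(W)={3,4,5,6,7,8} D(X)={2,4,6,8}: W {3,4,5,6,7,8}->{3,4,5,6,7}; X {2,4,6,8}->{4,6,8}
So after constraint 2: D(W)={3,4,5,6,7}, size = 5

Answer: 5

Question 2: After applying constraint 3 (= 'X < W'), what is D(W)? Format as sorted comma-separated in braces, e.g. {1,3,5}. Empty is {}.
Answer: {5,6,7}

Derivation:
Constraint 1 (X != U) on D(X)={2,4,6,8} D(U)={2,4,8}: no change
Constraint 2 (W < X) on D(W)={3,4,5,6,7,8} D(X)={2,4,6,8}: W {3,4,5,6,7,8}->{3,4,5,6,7}; X {2,4,6,8}->{4,6,8}
Constraint 3 (X < W) on D(X)={4,6,8} D(W)={3,4,5,6,7}: X {4,6,8}->{4,6}; W {3,4,5,6,7}->{5,6,7}
So after constraint 3: D(W) = {5,6,7}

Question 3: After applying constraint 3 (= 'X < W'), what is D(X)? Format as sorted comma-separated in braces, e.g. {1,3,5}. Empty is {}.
Constraint 1 (X != U) on D(X)={2,4,6,8} D(U)={2,4,8}: no change
Constraint 2 (W < X) on D(W)={3,4,5,6,7,8} D(X)={2,4,6,8}: W {3,4,5,6,7,8}->{3,4,5,6,7}; X {2,4,6,8}->{4,6,8}
Constraint 3 (X < W) on D(X)={4,6,8} D(W)={3,4,5,6,7}: X {4,6,8}->{4,6}; W {3,4,5,6,7}->{5,6,7}
So after constraint 3: D(X) = {4,6}

Answer: {4,6}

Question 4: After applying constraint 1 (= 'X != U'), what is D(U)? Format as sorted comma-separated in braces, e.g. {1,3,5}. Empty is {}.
Answer: {2,4,8}

Derivation:
Constraint 1 (X != U) on D(X)={2,4,6,8} D(U)={2,4,8}: no change
So after constraint 1: D(U) = {2,4,8}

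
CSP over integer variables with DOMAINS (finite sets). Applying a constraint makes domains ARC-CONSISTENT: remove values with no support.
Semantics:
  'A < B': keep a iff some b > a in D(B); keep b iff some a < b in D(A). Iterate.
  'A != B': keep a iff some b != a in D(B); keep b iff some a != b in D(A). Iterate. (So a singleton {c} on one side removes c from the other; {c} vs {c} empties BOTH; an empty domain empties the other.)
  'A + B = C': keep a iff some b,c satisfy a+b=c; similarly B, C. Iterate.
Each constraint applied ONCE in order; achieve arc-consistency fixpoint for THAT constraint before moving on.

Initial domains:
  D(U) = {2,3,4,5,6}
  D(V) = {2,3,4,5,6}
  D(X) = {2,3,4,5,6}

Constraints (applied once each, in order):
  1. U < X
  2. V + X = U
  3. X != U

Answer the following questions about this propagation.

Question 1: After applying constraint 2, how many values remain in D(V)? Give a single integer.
Constraint 1 (U < X) on D(U)={2,3,4,5,6} D(X)={2,3,4,5,6}: U {2,3,4,5,6}->{2,3,4,5}; X {2,3,4,5,6}->{3,4,5,6}
Constraint 2 (V + X = U) on D(V)={2,3,4,5,6} D(X)={3,4,5,6} D(U)={2,3,4,5}: V {2,3,4,5,6}->{2}; X {3,4,5,6}->{3}; U {2,3,4,5}->{5}
So after constraint 2: D(V)={2}, size = 1

Answer: 1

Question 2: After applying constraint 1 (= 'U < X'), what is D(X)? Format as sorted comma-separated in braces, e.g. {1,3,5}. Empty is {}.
Constraint 1 (U < X) on D(U)={2,3,4,5,6} D(X)={2,3,4,5,6}: U {2,3,4,5,6}->{2,3,4,5}; X {2,3,4,5,6}->{3,4,5,6}
So after constraint 1: D(X) = {3,4,5,6}

Answer: {3,4,5,6}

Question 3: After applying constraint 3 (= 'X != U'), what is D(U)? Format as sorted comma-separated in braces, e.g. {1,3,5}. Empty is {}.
Answer: {5}

Derivation:
Constraint 1 (U < X) on D(U)={2,3,4,5,6} D(X)={2,3,4,5,6}: U {2,3,4,5,6}->{2,3,4,5}; X {2,3,4,5,6}->{3,4,5,6}
Constraint 2 (V + X = U) on D(V)={2,3,4,5,6} D(X)={3,4,5,6} D(U)={2,3,4,5}: V {2,3,4,5,6}->{2}; X {3,4,5,6}->{3}; U {2,3,4,5}->{5}
Constraint 3 (X != U) on D(X)={3} D(U)={5}: no change
So after constraint 3: D(U) = {5}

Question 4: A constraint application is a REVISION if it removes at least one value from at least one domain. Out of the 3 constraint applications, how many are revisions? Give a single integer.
Constraint 1 (U < X) on D(U)={2,3,4,5,6} D(X)={2,3,4,5,6}: U {2,3,4,5,6}->{2,3,4,5}; X {2,3,4,5,6}->{3,4,5,6} => REVISION
Constraint 2 (V + X = U) on D(V)={2,3,4,5,6} D(X)={3,4,5,6} D(U)={2,3,4,5}: V {2,3,4,5,6}->{2}; X {3,4,5,6}->{3}; U {2,3,4,5}->{5} => REVISION
Constraint 3 (X != U) on D(X)={3} D(U)={5}: no change => not a revision
Total revisions = 2

Answer: 2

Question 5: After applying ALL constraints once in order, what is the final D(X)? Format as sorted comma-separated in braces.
Answer: {3}

Derivation:
Constraint 1 (U < X) on D(U)={2,3,4,5,6} D(X)={2,3,4,5,6}: U {2,3,4,5,6}->{2,3,4,5}; X {2,3,4,5,6}->{3,4,5,6}
Constraint 2 (V + X = U) on D(V)={2,3,4,5,6} D(X)={3,4,5,6} D(U)={2,3,4,5}: V {2,3,4,5,6}->{2}; X {3,4,5,6}->{3}; U {2,3,4,5}->{5}
Constraint 3 (X != U) on D(X)={3} D(U)={5}: no change
So after all 3 constraints: D(X) = {3}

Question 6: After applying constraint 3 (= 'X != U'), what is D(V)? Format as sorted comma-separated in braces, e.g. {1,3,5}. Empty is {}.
Answer: {2}

Derivation:
Constraint 1 (U < X) on D(U)={2,3,4,5,6} D(X)={2,3,4,5,6}: U {2,3,4,5,6}->{2,3,4,5}; X {2,3,4,5,6}->{3,4,5,6}
Constraint 2 (V + X = U) on D(V)={2,3,4,5,6} D(X)={3,4,5,6} D(U)={2,3,4,5}: V {2,3,4,5,6}->{2}; X {3,4,5,6}->{3}; U {2,3,4,5}->{5}
Constraint 3 (X != U) on D(X)={3} D(U)={5}: no change
So after constraint 3: D(V) = {2}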